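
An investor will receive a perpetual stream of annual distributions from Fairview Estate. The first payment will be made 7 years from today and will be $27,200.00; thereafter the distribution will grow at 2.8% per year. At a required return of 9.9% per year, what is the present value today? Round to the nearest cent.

$217432.47

Value at end of year 6: C₁ / (r − g) = $27,200.00 / (0.099 − 0.028) = $383,098.5915
Discount to today: PV = $383,098.5915 / (1 + 0.099)^6 = $383,098.5915 / 1.761920 = $217,432.47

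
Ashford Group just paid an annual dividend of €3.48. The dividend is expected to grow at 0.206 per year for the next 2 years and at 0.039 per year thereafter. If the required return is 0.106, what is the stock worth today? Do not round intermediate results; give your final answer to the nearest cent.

€72.10

D_1 = 4.19688
D_2 = 5.06144
Terminal value at year 2: TV = D_2×(1+g_2)/(r−g_2) = 5.25883/0.067 = 78.49005
P_0 = D_1/(1+r)^1 + D_2/(1+r)^2 + TV/(1+r)^2
    = 3.79465 + 4.13774 + 64.16591 = 72.09830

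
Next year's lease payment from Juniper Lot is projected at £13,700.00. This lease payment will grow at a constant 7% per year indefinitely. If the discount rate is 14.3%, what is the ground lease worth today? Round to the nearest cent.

Growing perpetuity: P = D₁ / (r − g) = £13,700.0000 / (0.143 − 0.07) = £187,671.23

£187671.23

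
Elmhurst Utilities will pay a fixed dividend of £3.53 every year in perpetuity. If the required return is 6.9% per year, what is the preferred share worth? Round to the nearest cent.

£51.16

Level perpetuity: PV = C / r = £3.53 / 0.069 = £51.16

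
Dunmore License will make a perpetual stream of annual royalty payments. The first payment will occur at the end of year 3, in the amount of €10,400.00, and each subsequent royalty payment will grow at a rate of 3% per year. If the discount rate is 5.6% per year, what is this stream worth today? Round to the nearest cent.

Value at end of year 2: C₁ / (r − g) = €10,400.00 / (0.056 − 0.03) = €400,000.0000
Discount to today: PV = €400,000.0000 / (1 + 0.056)^2 = €400,000.0000 / 1.115136 = €358,700.64

€358700.64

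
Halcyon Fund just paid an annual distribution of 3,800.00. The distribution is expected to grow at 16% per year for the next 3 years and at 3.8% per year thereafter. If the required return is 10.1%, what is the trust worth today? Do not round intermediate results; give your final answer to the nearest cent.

85889.86

D_1 = 4408.00000
D_2 = 5113.28000
D_3 = 5931.40480
Terminal value at year 3: TV = D_3×(1+g_2)/(r−g_2) = 6156.79818/0.063 = 97726.95528
P_0 = D_1/(1+r)^1 + D_2/(1+r)^2 + D_3/(1+r)^3 + TV/(1+r)^3
    = 4003.63306 + 4218.17834 + 4444.22059 + 73223.82500 = 85889.85700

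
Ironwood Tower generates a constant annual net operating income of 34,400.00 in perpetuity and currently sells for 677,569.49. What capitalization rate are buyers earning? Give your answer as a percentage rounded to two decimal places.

P = C/r ⇒ r = C/P = 34,400.00/677,569.49 = 0.050770

5.08%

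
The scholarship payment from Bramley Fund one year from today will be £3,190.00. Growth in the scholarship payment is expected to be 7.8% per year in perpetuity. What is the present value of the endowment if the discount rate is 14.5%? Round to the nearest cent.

Growing perpetuity: P = D₁ / (r − g) = £3,190.0000 / (0.145 − 0.078) = £47,611.94

£47611.94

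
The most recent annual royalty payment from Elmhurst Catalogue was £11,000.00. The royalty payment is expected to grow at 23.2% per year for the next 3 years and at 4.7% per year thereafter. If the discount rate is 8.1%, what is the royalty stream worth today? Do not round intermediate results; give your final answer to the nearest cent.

D_1 = 13552.00000
D_2 = 16696.06400
D_3 = 20569.55085
Terminal value at year 3: TV = D_3×(1+g_2)/(r−g_2) = 21536.31974/0.034 = 633421.16876
P_0 = D_1/(1+r)^1 + D_2/(1+r)^2 + D_3/(1+r)^3 + TV/(1+r)^3
    = 12536.54024 + 14287.71284 + 16283.49881 + 501435.97809 = 544543.72998

£544543.73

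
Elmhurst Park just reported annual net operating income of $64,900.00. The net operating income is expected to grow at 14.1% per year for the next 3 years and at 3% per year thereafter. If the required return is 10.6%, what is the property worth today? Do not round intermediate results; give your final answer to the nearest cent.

D_1 = 74050.90000
D_2 = 84492.07690
D_3 = 96405.45974
Terminal value at year 3: TV = D_3×(1+g_2)/(r−g_2) = 99297.62354/0.076 = 1306547.67809
P_0 = D_1/(1+r)^1 + D_2/(1+r)^2 + D_3/(1+r)^3 + TV/(1+r)^3
    = 66953.79747 + 69072.58853 + 71258.42994 + 965739.24782 = 1173024.06376

$1173024.06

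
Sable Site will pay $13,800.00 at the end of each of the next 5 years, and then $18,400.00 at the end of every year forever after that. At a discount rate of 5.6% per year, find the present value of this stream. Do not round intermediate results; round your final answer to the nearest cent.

$308981.87

PV of 5-year annuity: $13,800.00 × [1 − (1+0.056)^−5] / 0.056 = 58768.67668
Perpetuity value at year 5: $18,400.00 / 0.056 = 328571.42857
PV of perpetuity: 328571.42857 / (1+0.056)^5 = 250213.19300
Total PV = 58768.67668 + 250213.19300 = 308981.86968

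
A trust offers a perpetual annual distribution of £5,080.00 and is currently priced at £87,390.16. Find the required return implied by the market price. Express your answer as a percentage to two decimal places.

5.81%

P = C/r ⇒ r = C/P = £5,080.00/£87,390.16 = 0.058130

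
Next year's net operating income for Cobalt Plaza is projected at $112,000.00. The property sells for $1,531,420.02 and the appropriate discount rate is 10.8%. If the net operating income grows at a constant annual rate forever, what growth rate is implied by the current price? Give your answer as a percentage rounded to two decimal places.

P = D₁/(r−g) ⇒ g = r − D₁/P = 0.108 − $112,000.00/$1,531,420.02 = 0.034865

3.49%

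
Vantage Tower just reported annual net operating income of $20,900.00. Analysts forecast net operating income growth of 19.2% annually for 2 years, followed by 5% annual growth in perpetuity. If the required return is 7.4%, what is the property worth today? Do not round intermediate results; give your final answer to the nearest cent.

D_1 = 24912.80000
D_2 = 29696.05760
Terminal value at year 2: TV = D_2×(1+g_2)/(r−g_2) = 31180.86048/0.024 = 1299202.52000
P_0 = D_1/(1+r)^1 + D_2/(1+r)^2 + TV/(1+r)^2
    = 23196.27561 + 25744.84220 + 1126336.84619 = 1175277.96400

$1175277.96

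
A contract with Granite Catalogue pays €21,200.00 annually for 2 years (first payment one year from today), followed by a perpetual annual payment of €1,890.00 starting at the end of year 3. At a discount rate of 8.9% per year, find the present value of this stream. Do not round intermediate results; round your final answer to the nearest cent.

€55250.52

PV of 2-year annuity: €21,200.00 × [1 − (1+0.089)^−2] / 0.089 = 37343.80283
Perpetuity value at year 2: €1,890.00 / 0.089 = 21235.95506
PV of perpetuity: 21235.95506 / (1+0.089)^2 = 17906.71980
Total PV = 37343.80283 + 17906.71980 = 55250.52264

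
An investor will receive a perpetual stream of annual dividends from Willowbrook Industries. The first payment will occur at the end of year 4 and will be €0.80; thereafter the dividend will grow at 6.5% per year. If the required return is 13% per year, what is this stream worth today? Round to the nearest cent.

€8.53

Value at end of year 3: C₁ / (r − g) = €0.80 / (0.13 − 0.065) = €12.3077
Discount to today: PV = €12.3077 / (1 + 0.13)^3 = €12.3077 / 1.442897 = €8.53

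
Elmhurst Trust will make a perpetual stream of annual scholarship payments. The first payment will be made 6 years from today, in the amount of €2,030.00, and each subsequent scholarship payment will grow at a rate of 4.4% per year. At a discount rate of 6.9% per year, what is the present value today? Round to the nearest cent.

Value at end of year 5: C₁ / (r − g) = €2,030.00 / (0.069 − 0.044) = €81,200.0000
Discount to today: PV = €81,200.0000 / (1 + 0.069)^5 = €81,200.0000 / 1.396010 = €58,165.77

€58165.77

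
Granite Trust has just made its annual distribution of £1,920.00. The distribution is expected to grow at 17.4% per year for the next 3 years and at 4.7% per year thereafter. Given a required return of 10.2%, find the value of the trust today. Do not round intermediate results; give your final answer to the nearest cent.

£50738.10

D_1 = 2254.08000
D_2 = 2646.28992
D_3 = 3106.74437
Terminal value at year 3: TV = D_3×(1+g_2)/(r−g_2) = 3252.76135/0.055 = 59141.11548
P_0 = D_1/(1+r)^1 + D_2/(1+r)^2 + D_3/(1+r)^3 + TV/(1+r)^3
    = 2045.44465 + 2179.08531 + 2321.45749 + 44192.10900 = 50738.09645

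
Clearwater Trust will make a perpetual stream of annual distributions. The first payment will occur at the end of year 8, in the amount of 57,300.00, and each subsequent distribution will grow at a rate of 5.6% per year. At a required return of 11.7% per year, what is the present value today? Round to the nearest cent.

432964.79

Value at end of year 7: C₁ / (r − g) = 57,300.00 / (0.117 − 0.056) = 939,344.2623
Discount to today: PV = 939,344.2623 / (1 + 0.117)^7 = 939,344.2623 / 2.169563 = 432,964.79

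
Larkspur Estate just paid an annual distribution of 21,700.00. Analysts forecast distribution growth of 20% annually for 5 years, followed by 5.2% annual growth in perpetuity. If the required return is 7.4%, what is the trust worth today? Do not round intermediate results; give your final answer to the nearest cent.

D_1 = 26040.00000
D_2 = 31248.00000
D_3 = 37497.60000
D_4 = 44997.12000
D_5 = 53996.54400
Terminal value at year 5: TV = D_5×(1+g_2)/(r−g_2) = 56804.36429/0.022 = 2582016.55855
P_0 = D_1/(1+r)^1 + D_2/(1+r)^2 + D_3/(1+r)^3 + D_4/(1+r)^4 + D_5/(1+r)^5 + TV/(1+r)^5
    = 24245.81006 + 27090.29057 + 30268.48108 + 33819.53193 + 37787.18652 + 1806914.55519 = 1960125.85533

1960125.86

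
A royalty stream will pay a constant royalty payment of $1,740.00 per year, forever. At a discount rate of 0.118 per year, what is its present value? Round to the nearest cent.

Level perpetuity: PV = C / r = $1,740.00 / 0.118 = $14,745.76

$14745.76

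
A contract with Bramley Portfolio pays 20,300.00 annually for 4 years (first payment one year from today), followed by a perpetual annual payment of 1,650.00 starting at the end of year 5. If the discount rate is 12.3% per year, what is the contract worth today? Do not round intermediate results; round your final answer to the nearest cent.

69705.14

PV of 4-year annuity: 20,300.00 × [1 − (1+0.123)^−4] / 0.123 = 61270.63017
Perpetuity value at year 4: 1,650.00 / 0.123 = 13414.63415
PV of perpetuity: 13414.63415 / (1+0.123)^4 = 8434.50903
Total PV = 61270.63017 + 8434.50903 = 69705.13920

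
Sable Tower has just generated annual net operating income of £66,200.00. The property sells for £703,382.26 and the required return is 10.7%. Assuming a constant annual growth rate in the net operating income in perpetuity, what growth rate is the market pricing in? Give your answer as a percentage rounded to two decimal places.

1.18%

P = D₀(1+g)/(r−g) ⇒ P(r−g) = D₀(1+g) ⇒ g(P+D₀) = P·r − D₀
g = (P·r − D₀)/(P + D₀) = (£703,382.26×0.107 − £66,200.00) / (£703,382.26 + £66,200.00) = 0.011775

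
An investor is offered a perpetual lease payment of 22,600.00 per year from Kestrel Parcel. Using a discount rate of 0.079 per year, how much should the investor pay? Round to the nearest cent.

Level perpetuity: PV = C / r = 22,600.00 / 0.079 = 286,075.95

286075.95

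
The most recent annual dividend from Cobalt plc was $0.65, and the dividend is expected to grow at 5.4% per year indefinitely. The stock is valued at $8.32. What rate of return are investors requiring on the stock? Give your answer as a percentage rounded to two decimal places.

13.63%

D₁ = $0.65 × 1.054 = $0.6851
P = D₁/(r − g) ⇒ r = D₁/P + g = $0.6851/$8.32 + 0.054 = 0.082344 + 0.054 = 0.136344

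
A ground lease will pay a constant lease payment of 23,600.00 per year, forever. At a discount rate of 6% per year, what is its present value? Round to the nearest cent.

Level perpetuity: PV = C / r = 23,600.00 / 0.06 = 393,333.33

393333.33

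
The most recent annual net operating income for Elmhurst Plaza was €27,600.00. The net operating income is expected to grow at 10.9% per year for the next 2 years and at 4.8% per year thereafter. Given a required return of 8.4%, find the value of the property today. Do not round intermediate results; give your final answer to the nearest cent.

€898078.57

D_1 = 30608.40000
D_2 = 33944.71560
Terminal value at year 2: TV = D_2×(1+g_2)/(r−g_2) = 35574.06195/0.036 = 988168.38747
P_0 = D_1/(1+r)^1 + D_2/(1+r)^2 + TV/(1+r)^2
    = 28236.53137 + 28887.74288 + 840954.29279 = 898078.56704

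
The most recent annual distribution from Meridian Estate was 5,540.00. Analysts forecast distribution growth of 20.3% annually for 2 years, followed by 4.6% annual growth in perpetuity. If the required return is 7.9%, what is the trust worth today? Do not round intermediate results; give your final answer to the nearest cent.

D_1 = 6664.62000
D_2 = 8017.53786
Terminal value at year 2: TV = D_2×(1+g_2)/(r−g_2) = 8386.34460/0.033 = 254131.65459
P_0 = D_1/(1+r)^1 + D_2/(1+r)^2 + TV/(1+r)^2
    = 6176.66358 + 6886.49331 + 218280.96983 = 231344.12672

231344.13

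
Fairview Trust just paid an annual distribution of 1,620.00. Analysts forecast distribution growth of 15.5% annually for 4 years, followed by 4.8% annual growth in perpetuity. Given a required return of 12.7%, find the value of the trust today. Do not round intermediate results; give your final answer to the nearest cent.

30599.88

D_1 = 1871.10000
D_2 = 2161.12050
D_3 = 2496.09418
D_4 = 2882.98878
Terminal value at year 4: TV = D_4×(1+g_2)/(r−g_2) = 3021.37224/0.079 = 38245.21818
P_0 = D_1/(1+r)^1 + D_2/(1+r)^2 + D_3/(1+r)^3 + D_4/(1+r)^4 + TV/(1+r)^4
    = 1660.24845 + 1701.49686 + 1743.77007 + 1787.09355 + 23707.26633 = 30599.87525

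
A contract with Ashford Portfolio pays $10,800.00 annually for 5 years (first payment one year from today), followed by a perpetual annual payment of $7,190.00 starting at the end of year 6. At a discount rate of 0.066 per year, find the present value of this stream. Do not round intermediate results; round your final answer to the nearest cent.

$123901.00

PV of 5-year annuity: $10,800.00 × [1 − (1+0.066)^−5] / 0.066 = 44760.46951
Perpetuity value at year 5: $7,190.00 / 0.066 = 108939.39394
PV of perpetuity: 108939.39394 / (1+0.066)^5 = 79140.52581
Total PV = 44760.46951 + 79140.52581 = 123900.99532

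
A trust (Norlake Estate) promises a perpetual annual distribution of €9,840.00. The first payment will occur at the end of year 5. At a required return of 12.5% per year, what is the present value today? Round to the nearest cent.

€49144.51

Value at end of year 4: C / r = €9,840.00 / 0.125 = €78,720.0000
Discount to today: PV = €78,720.0000 / (1 + 0.125)^4 = €78,720.0000 / 1.601807 = €49,144.51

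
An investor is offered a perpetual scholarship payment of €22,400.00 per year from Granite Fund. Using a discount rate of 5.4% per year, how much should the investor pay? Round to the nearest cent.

Level perpetuity: PV = C / r = €22,400.00 / 0.054 = €414,814.81

€414814.81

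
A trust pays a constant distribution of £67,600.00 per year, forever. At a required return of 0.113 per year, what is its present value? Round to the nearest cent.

Level perpetuity: PV = C / r = £67,600.00 / 0.113 = £598,230.09

£598230.09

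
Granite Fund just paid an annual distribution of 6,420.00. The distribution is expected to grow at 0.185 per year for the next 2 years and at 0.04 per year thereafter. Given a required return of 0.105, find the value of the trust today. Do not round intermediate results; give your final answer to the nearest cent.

D_1 = 7607.70000
D_2 = 9015.12450
Terminal value at year 2: TV = D_2×(1+g_2)/(r−g_2) = 9375.72948/0.065 = 144241.99200
P_0 = D_1/(1+r)^1 + D_2/(1+r)^2 + TV/(1+r)^2
    = 6884.79638 + 7383.24318 + 118131.89083 = 132399.93039

132399.93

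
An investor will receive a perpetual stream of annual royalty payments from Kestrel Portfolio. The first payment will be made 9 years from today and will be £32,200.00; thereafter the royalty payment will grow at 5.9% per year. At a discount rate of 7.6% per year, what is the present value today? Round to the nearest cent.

Value at end of year 8: C₁ / (r − g) = £32,200.00 / (0.076 − 0.059) = £1,894,117.6471
Discount to today: PV = £1,894,117.6471 / (1 + 0.076)^8 = £1,894,117.6471 / 1.796794 = £1,054,165.45

£1054165.45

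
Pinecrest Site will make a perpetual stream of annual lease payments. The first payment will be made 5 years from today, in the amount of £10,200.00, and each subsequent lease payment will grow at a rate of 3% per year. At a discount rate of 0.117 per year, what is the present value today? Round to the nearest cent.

£75312.70

Value at end of year 4: C₁ / (r − g) = £10,200.00 / (0.117 − 0.03) = £117,241.3793
Discount to today: PV = £117,241.3793 / (1 + 0.117)^4 = £117,241.3793 / 1.556728 = £75,312.70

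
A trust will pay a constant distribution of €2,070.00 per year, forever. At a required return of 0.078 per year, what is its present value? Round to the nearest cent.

€26538.46

Level perpetuity: PV = C / r = €2,070.00 / 0.078 = €26,538.46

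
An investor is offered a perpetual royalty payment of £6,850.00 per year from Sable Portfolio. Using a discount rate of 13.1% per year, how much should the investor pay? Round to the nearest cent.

£52290.08

Level perpetuity: PV = C / r = £6,850.00 / 0.131 = £52,290.08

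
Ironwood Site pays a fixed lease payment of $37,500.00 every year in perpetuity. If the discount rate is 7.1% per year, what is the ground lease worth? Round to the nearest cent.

Level perpetuity: PV = C / r = $37,500.00 / 0.071 = $528,169.01

$528169.01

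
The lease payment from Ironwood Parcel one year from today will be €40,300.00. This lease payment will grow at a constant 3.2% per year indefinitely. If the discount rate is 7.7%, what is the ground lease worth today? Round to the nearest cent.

Growing perpetuity: P = D₁ / (r − g) = €40,300.0000 / (0.077 − 0.032) = €895,555.56

€895555.56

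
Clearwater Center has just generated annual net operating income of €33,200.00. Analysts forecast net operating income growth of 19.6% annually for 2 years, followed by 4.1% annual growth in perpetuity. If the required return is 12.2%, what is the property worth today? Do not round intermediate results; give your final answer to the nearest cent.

€557933.30

D_1 = 39707.20000
D_2 = 47489.81120
Terminal value at year 2: TV = D_2×(1+g_2)/(r−g_2) = 49436.89346/0.081 = 610332.01801
P_0 = D_1/(1+r)^1 + D_2/(1+r)^2 + TV/(1+r)^2
    = 35389.66132 + 37723.73880 + 484819.90240 = 557933.30252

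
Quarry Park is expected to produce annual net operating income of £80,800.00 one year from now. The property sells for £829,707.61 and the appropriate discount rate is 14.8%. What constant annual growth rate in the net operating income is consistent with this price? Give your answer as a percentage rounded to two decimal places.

5.06%

P = D₁/(r−g) ⇒ g = r − D₁/P = 0.148 − £80,800.00/£829,707.61 = 0.050616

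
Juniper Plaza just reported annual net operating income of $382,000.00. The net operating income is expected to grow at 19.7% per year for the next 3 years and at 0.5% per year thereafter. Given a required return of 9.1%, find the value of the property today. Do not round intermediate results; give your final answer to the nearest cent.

D_1 = 457254.00000
D_2 = 547333.03800
D_3 = 655157.64649
Terminal value at year 3: TV = D_3×(1+g_2)/(r−g_2) = 658433.43472/0.086 = 7656202.72928
P_0 = D_1/(1+r)^1 + D_2/(1+r)^2 + D_3/(1+r)^3 + TV/(1+r)^3
    = 419114.57379 + 459835.14649 + 504512.07181 + 5895751.53690 = 7279213.32899

$7279213.33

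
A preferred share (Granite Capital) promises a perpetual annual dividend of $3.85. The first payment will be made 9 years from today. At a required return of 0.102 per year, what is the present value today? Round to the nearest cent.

$17.35

Value at end of year 8: C / r = $3.85 / 0.102 = $37.7451
Discount to today: PV = $37.7451 / (1 + 0.102)^8 = $37.7451 / 2.174967 = $17.35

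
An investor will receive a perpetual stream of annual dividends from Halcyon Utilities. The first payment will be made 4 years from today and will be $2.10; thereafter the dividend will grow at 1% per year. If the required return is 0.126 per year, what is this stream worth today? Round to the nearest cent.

Value at end of year 3: C₁ / (r − g) = $2.10 / (0.126 − 0.01) = $18.1034
Discount to today: PV = $18.1034 / (1 + 0.126)^3 = $18.1034 / 1.427628 = $12.68

$12.68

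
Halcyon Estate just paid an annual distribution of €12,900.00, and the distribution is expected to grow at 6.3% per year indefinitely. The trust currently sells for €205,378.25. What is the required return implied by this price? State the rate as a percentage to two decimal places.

12.98%

D₁ = €12,900.00 × 1.063 = €13,712.7000
P = D₁/(r − g) ⇒ r = D₁/P + g = €13,712.7000/€205,378.25 + 0.063 = 0.066768 + 0.063 = 0.129768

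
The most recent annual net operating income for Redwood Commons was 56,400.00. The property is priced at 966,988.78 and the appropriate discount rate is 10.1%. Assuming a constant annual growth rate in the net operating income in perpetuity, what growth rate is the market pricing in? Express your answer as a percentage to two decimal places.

4.03%

P = D₀(1+g)/(r−g) ⇒ P(r−g) = D₀(1+g) ⇒ g(P+D₀) = P·r − D₀
g = (P·r − D₀)/(P + D₀) = (966,988.78×0.101 − 56,400.00) / (966,988.78 + 56,400.00) = 0.040323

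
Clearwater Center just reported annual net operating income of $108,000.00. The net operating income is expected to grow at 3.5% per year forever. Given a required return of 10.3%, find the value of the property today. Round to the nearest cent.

D₁ = D₀ × (1 + g) = $108,000.00 × 1.035 = $111,780.0000
Growing perpetuity: P = D₁ / (r − g) = $111,780.0000 / (0.103 − 0.035) = $1,643,823.53

$1643823.53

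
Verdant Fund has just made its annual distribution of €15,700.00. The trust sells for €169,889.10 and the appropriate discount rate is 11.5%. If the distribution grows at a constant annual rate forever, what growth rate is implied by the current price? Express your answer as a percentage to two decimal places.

P = D₀(1+g)/(r−g) ⇒ P(r−g) = D₀(1+g) ⇒ g(P+D₀) = P·r − D₀
g = (P·r − D₀)/(P + D₀) = (€169,889.10×0.115 − €15,700.00) / (€169,889.10 + €15,700.00) = 0.020676

2.07%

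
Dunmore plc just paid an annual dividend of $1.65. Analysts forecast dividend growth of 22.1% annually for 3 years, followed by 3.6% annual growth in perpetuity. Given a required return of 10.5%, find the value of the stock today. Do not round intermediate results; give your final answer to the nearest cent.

D_1 = 2.01465
D_2 = 2.45989
D_3 = 3.00352
Terminal value at year 3: TV = D_3×(1+g_2)/(r−g_2) = 3.11165/0.069 = 45.09637
P_0 = D_1/(1+r)^1 + D_2/(1+r)^2 + D_3/(1+r)^3 + TV/(1+r)^3
    = 1.82321 + 2.01461 + 2.22610 + 33.42372 = 39.48764

$39.49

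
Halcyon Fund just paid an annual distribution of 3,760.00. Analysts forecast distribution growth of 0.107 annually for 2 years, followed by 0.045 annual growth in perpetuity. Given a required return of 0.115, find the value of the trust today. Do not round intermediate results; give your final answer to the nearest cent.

D_1 = 4162.32000
D_2 = 4607.68824
Terminal value at year 2: TV = D_2×(1+g_2)/(r−g_2) = 4815.03421/0.07 = 68786.20301
P_0 = D_1/(1+r)^1 + D_2/(1+r)^2 + TV/(1+r)^2
    = 3733.02242 + 3706.23840 + 55328.84475 = 62768.10557

62768.11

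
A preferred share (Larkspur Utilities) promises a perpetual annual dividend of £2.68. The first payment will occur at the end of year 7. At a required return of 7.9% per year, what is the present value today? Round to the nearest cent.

Value at end of year 6: C / r = £2.68 / 0.079 = £33.9241
Discount to today: PV = £33.9241 / (1 + 0.079)^6 = £33.9241 / 1.578079 = £21.50

£21.50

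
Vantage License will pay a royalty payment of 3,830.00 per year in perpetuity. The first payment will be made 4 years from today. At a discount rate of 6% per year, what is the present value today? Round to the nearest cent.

53595.70

Value at end of year 3: C / r = 3,830.00 / 0.06 = 63,833.3333
Discount to today: PV = 63,833.3333 / (1 + 0.06)^3 = 63,833.3333 / 1.191016 = 53,595.70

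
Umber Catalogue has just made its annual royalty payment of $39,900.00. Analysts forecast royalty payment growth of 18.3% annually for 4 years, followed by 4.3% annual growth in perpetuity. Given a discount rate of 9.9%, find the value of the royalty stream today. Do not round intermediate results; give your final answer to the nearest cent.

$1190258.23

D_1 = 47201.70000
D_2 = 55839.61110
D_3 = 66058.25993
D_4 = 78146.92150
Terminal value at year 4: TV = D_4×(1+g_2)/(r−g_2) = 81507.23912/0.056 = 1455486.41291
P_0 = D_1/(1+r)^1 + D_2/(1+r)^2 + D_3/(1+r)^3 + D_4/(1+r)^4 + TV/(1+r)^4
    = 42949.68153 + 46232.45973 + 49766.15092 + 53569.93316 + 997740.00512 = 1190258.23047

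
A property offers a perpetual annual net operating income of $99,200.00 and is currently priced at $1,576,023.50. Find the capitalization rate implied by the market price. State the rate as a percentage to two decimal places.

P = C/r ⇒ r = C/P = $99,200.00/$1,576,023.50 = 0.062943

6.29%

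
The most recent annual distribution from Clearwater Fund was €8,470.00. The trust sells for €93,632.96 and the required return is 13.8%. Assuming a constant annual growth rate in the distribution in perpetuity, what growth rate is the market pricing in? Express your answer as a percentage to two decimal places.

P = D₀(1+g)/(r−g) ⇒ P(r−g) = D₀(1+g) ⇒ g(P+D₀) = P·r − D₀
g = (P·r − D₀)/(P + D₀) = (€93,632.96×0.138 − €8,470.00) / (€93,632.96 + €8,470.00) = 0.043597

4.36%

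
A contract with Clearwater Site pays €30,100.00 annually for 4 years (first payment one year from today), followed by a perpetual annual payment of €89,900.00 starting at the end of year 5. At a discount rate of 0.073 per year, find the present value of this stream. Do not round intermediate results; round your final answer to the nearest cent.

PV of 4-year annuity: €30,100.00 × [1 − (1+0.073)^−4] / 0.073 = 101268.35174
Perpetuity value at year 4: €89,900.00 / 0.073 = 1231506.84932
PV of perpetuity: 1231506.84932 / (1+0.073)^4 = 929047.55292
Total PV = 101268.35174 + 929047.55292 = 1030315.90466

€1030315.90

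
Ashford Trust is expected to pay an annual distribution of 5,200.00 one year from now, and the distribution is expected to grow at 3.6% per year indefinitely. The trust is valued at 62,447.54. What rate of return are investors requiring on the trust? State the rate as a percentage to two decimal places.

P = D₁/(r − g) ⇒ r = D₁/P + g = 5,200.0000/62,447.54 + 0.036 = 0.083270 + 0.036 = 0.119270

11.93%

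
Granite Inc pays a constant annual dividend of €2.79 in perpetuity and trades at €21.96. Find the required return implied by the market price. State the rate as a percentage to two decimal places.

P = C/r ⇒ r = C/P = €2.79/€21.96 = 0.127049

12.70%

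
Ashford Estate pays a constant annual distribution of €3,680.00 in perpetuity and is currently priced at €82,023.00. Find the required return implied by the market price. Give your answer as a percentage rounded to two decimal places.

4.49%

P = C/r ⇒ r = C/P = €3,680.00/€82,023.00 = 0.044865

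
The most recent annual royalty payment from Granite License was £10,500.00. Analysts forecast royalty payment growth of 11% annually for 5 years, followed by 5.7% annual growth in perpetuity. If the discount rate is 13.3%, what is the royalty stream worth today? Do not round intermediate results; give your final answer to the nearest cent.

£181188.16

D_1 = 11655.00000
D_2 = 12937.05000
D_3 = 14360.12550
D_4 = 15939.73930
D_5 = 17693.11063
Terminal value at year 5: TV = D_5×(1+g_2)/(r−g_2) = 18701.61793/0.076 = 246073.92019
P_0 = D_1/(1+r)^1 + D_2/(1+r)^2 + D_3/(1+r)^3 + D_4/(1+r)^4 + D_5/(1+r)^5 + TV/(1+r)^5
    = 10286.84907 + 10078.02513 + 9873.44033 + 9673.00862 + 9476.64569 + 131800.19072 = 181188.15957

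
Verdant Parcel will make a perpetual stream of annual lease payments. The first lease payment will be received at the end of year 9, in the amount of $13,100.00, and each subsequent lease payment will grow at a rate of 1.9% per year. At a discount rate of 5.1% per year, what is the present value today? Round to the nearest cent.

Value at end of year 8: C₁ / (r − g) = $13,100.00 / (0.051 − 0.019) = $409,375.0000
Discount to today: PV = $409,375.0000 / (1 + 0.051)^8 = $409,375.0000 / 1.488750 = $274,979.04

$274979.04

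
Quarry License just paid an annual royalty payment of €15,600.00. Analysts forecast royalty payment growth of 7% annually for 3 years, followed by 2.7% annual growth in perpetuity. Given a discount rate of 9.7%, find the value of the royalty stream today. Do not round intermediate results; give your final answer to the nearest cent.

D_1 = 16692.00000
D_2 = 17860.44000
D_3 = 19110.67080
Terminal value at year 3: TV = D_3×(1+g_2)/(r−g_2) = 19626.65891/0.07 = 280380.84159
P_0 = D_1/(1+r)^1 + D_2/(1+r)^2 + D_3/(1+r)^3 + TV/(1+r)^3
    = 15216.04376 + 14841.53767 + 14476.24914 + 212387.25517 = 256921.08573

€256921.09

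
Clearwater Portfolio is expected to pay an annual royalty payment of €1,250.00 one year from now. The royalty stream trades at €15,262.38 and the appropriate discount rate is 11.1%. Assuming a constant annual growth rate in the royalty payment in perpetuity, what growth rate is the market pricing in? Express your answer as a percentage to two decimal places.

2.91%

P = D₁/(r−g) ⇒ g = r − D₁/P = 0.111 − €1,250.00/€15,262.38 = 0.029099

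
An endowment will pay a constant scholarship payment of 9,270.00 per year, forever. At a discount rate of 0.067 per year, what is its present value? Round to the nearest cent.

138358.21

Level perpetuity: PV = C / r = 9,270.00 / 0.067 = 138,358.21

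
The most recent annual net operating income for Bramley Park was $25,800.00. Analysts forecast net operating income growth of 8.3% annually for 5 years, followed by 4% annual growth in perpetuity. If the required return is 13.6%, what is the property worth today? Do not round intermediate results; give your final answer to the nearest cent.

D_1 = 27941.40000
D_2 = 30260.53620
D_3 = 32772.16070
D_4 = 35492.25004
D_5 = 38438.10680
Terminal value at year 5: TV = D_5×(1+g_2)/(r−g_2) = 39975.63107/0.096 = 416412.82363
P_0 = D_1/(1+r)^1 + D_2/(1+r)^2 + D_3/(1+r)^3 + D_4/(1+r)^4 + D_5/(1+r)^5 + TV/(1+r)^5
    = 24596.30282 + 23448.76404 + 22354.76361 + 21311.80368 + 20317.50298 + 220106.28233 = 332135.41946

$332135.42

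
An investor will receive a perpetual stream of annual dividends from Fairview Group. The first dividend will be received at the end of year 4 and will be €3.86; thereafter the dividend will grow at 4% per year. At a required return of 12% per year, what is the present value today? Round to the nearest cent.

€34.34

Value at end of year 3: C₁ / (r − g) = €3.86 / (0.12 − 0.04) = €48.2500
Discount to today: PV = €48.2500 / (1 + 0.12)^3 = €48.2500 / 1.404928 = €34.34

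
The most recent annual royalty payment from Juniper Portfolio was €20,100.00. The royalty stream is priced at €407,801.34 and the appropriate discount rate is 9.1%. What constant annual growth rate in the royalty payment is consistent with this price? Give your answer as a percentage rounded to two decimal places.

P = D₀(1+g)/(r−g) ⇒ P(r−g) = D₀(1+g) ⇒ g(P+D₀) = P·r − D₀
g = (P·r − D₀)/(P + D₀) = (€407,801.34×0.091 − €20,100.00) / (€407,801.34 + €20,100.00) = 0.039752

3.98%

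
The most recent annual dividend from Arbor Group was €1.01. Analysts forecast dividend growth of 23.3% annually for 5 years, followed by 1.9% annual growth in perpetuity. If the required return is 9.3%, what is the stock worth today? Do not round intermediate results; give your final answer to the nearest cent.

€32.76

D_1 = 1.24533
D_2 = 1.53549
D_3 = 1.89326
D_4 = 2.33439
D_5 = 2.87830
Terminal value at year 5: TV = D_5×(1+g_2)/(r−g_2) = 2.93299/0.074 = 39.63503
P_0 = D_1/(1+r)^1 + D_2/(1+r)^2 + D_3/(1+r)^3 + D_4/(1+r)^4 + D_5/(1+r)^5 + TV/(1+r)^5
    = 1.13937 + 1.28531 + 1.44994 + 1.63566 + 1.84517 + 25.40846 = 32.76391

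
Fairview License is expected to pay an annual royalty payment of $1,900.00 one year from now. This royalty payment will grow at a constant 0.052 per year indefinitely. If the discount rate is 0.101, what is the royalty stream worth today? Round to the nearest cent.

$38775.51

Growing perpetuity: P = D₁ / (r − g) = $1,900.0000 / (0.101 − 0.052) = $38,775.51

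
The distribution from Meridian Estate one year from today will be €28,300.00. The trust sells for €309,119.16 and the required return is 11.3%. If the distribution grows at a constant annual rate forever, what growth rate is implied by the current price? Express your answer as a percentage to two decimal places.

P = D₁/(r−g) ⇒ g = r − D₁/P = 0.113 − €28,300.00/€309,119.16 = 0.021450

2.14%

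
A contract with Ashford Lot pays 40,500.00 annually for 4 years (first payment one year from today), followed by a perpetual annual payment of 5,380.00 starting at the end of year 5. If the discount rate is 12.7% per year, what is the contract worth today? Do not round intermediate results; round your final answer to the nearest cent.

PV of 4-year annuity: 40,500.00 × [1 − (1+0.127)^−4] / 0.127 = 121220.86693
Perpetuity value at year 4: 5,380.00 / 0.127 = 42362.20472
PV of perpetuity: 42362.20472 / (1+0.127)^4 = 26259.28462
Total PV = 121220.86693 + 26259.28462 = 147480.15155

147480.15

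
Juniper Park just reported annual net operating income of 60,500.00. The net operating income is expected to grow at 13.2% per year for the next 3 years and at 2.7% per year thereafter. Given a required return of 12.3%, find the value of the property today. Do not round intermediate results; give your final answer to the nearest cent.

847334.79

D_1 = 68486.00000
D_2 = 77526.15200
D_3 = 87759.60406
Terminal value at year 3: TV = D_3×(1+g_2)/(r−g_2) = 90129.11337/0.096 = 938844.93098
P_0 = D_1/(1+r)^1 + D_2/(1+r)^2 + D_3/(1+r)^3 + TV/(1+r)^3
    = 60984.86198 + 61473.60976 + 61966.27448 + 662910.04057 = 847334.78679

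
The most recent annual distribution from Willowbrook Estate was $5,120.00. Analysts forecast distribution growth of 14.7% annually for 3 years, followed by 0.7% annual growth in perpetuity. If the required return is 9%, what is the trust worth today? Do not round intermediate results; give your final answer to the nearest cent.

D_1 = 5872.64000
D_2 = 6735.91808
D_3 = 7726.09804
Terminal value at year 3: TV = D_3×(1+g_2)/(r−g_2) = 7780.18072/0.083 = 93737.11716
P_0 = D_1/(1+r)^1 + D_2/(1+r)^2 + D_3/(1+r)^3 + TV/(1+r)^3
    = 5387.74312 + 5669.48748 + 5965.96527 + 72382.25334 = 89405.44921

$89405.45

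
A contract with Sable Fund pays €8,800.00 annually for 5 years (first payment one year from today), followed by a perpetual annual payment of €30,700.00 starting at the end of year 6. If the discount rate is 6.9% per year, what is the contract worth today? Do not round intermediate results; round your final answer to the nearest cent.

PV of 5-year annuity: €8,800.00 × [1 − (1+0.069)^−5] / 0.069 = 36178.55334
Perpetuity value at year 5: €30,700.00 / 0.069 = 444927.53623
PV of perpetuity: 444927.53623 / (1+0.069)^5 = 318713.71948
Total PV = 36178.55334 + 318713.71948 = 354892.27282

€354892.27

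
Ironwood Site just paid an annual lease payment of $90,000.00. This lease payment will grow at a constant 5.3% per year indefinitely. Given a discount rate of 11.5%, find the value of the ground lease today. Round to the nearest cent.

$1528548.39

D₁ = D₀ × (1 + g) = $90,000.00 × 1.053 = $94,770.0000
Growing perpetuity: P = D₁ / (r − g) = $94,770.0000 / (0.115 − 0.053) = $1,528,548.39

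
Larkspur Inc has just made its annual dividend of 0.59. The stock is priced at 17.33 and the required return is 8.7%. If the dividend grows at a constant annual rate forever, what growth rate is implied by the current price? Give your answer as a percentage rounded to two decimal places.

5.12%

P = D₀(1+g)/(r−g) ⇒ P(r−g) = D₀(1+g) ⇒ g(P+D₀) = P·r − D₀
g = (P·r − D₀)/(P + D₀) = (17.33×0.087 − 0.59) / (17.33 + 0.59) = 0.051211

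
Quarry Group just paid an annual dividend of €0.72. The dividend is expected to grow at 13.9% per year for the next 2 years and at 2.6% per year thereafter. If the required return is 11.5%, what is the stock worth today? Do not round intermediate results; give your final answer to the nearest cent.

D_1 = 0.82008
D_2 = 0.93407
Terminal value at year 2: TV = D_2×(1+g_2)/(r−g_2) = 0.95836/0.089 = 10.76806
P_0 = D_1/(1+r)^1 + D_2/(1+r)^2 + TV/(1+r)^2
    = 0.73550 + 0.75133 + 8.66139 = 10.14822

€10.15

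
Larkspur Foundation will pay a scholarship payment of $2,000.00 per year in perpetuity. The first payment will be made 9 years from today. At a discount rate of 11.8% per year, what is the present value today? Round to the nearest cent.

Value at end of year 8: C / r = $2,000.00 / 0.118 = $16,949.1525
Discount to today: PV = $16,949.1525 / (1 + 0.118)^8 = $16,949.1525 / 2.440813 = $6,944.06

$6944.06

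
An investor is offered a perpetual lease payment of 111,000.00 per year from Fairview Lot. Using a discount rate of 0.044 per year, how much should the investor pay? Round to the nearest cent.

Level perpetuity: PV = C / r = 111,000.00 / 0.044 = 2,522,727.27

2522727.27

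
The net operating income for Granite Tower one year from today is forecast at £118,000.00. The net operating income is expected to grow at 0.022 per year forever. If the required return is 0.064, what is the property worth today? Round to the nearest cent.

£2809523.81

Growing perpetuity: P = D₁ / (r − g) = £118,000.0000 / (0.064 − 0.022) = £2,809,523.81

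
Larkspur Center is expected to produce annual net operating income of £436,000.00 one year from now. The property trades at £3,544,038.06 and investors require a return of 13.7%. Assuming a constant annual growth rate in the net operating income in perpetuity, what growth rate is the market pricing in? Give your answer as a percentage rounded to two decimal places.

1.40%

P = D₁/(r−g) ⇒ g = r − D₁/P = 0.137 − £436,000.00/£3,544,038.06 = 0.013976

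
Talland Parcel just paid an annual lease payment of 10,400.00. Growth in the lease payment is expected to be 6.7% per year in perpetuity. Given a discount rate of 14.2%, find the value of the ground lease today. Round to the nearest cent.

147957.33

D₁ = D₀ × (1 + g) = 10,400.00 × 1.067 = 11,096.8000
Growing perpetuity: P = D₁ / (r − g) = 11,096.8000 / (0.142 − 0.067) = 147,957.33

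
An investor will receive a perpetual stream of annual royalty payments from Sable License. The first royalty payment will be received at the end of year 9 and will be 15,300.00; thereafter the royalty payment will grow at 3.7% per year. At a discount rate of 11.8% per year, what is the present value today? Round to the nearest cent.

77387.71

Value at end of year 8: C₁ / (r − g) = 15,300.00 / (0.118 − 0.037) = 188,888.8889
Discount to today: PV = 188,888.8889 / (1 + 0.118)^8 = 188,888.8889 / 2.440813 = 77,387.71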